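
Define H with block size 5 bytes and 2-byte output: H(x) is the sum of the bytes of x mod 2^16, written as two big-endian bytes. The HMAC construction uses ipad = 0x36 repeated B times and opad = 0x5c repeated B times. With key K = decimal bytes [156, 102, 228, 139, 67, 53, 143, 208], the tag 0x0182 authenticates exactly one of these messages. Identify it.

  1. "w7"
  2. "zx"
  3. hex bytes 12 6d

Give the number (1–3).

1

Key decimal bytes [156, 102, 228, 139, 67, 53, 143, 208] = 9c 66 e4 8b 43 35 8f d0 is 8 bytes > B = 5, so hash it first: H(key) = 04 48, then zero-pad to 5 bytes: K' = 04 48 00 00 00.
K' ⊕ ipad = 32 7e 36 36 36; K' ⊕ opad = 58 14 5c 5c 5c.
m1: inner = H(32 7e 36 36 36 77 37) = 02 00; tag = H(58 14 5c 5c 5c 02 00) = 0182 ← matches
m2: inner = H(32 7e 36 36 36 7a 78) = 02 44; tag = H(58 14 5c 5c 5c 02 44) = 01c6
m3: inner = H(32 7e 36 36 36 12 6d) = 01 d1; tag = H(58 14 5c 5c 5c 01 d1) = 0252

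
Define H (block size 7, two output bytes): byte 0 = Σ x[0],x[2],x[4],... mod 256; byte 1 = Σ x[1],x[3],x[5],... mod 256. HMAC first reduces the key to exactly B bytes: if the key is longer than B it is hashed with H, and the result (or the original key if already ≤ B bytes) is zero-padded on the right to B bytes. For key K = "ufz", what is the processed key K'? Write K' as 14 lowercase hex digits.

75667a00000000

Key "ufz" = 75 66 7a is 3 bytes ≤ B = 7; zero-pad to 7 bytes: K' = 75 66 7a 00 00 00 00.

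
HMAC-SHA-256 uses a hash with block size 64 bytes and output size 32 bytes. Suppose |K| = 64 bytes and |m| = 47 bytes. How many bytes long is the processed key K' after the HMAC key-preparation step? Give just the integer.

Key is 64 ≤ 64 bytes, zero-padded: |K'| = 64.

64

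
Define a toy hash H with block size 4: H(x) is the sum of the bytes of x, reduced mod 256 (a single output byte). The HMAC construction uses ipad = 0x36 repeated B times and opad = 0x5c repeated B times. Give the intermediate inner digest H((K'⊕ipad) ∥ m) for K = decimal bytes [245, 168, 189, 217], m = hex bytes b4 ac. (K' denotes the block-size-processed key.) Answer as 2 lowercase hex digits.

Key decimal bytes [245, 168, 189, 217] = f5 a8 bd d9 is exactly B = 4 bytes: K' = f5 a8 bd d9.
K' ⊕ ipad = c3 9e 8b ef.
Inner input = c3 9e 8b ef ∥ b4 ac.
Inner hash: sum = 195+158+139+239+180+172 = 1083; mod 256 = 59 → 3b.

3b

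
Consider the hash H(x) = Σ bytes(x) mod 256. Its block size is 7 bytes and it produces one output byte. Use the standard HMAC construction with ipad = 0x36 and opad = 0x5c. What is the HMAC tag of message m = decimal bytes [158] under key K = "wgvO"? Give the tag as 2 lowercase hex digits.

42

Key "wgvO" = 77 67 76 4f is 4 bytes ≤ B = 7; zero-pad to 7 bytes: K' = 77 67 76 4f 00 00 00.
K' ⊕ ipad = 41 51 40 79 36 36 36.  K' ⊕ opad = 2b 3b 2a 13 5c 5c 5c.
Inner input = (K'⊕ipad) ∥ m = 41 51 40 79 36 36 36 ∥ 9e.
Inner hash: sum = 65+81+64+121+54+54+54+158 = 651; mod 256 = 139 → 8b.
Outer input = (K'⊕opad) ∥ inner = 2b 3b 2a 13 5c 5c 5c ∥ 8b.
Outer hash (tag): sum = 43+59+42+19+92+92+92+139 = 578; mod 256 = 66 → 42.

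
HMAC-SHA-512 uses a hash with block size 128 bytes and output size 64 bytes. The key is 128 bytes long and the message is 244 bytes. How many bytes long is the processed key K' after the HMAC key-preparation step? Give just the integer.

Key is 128 ≤ 128 bytes, zero-padded: |K'| = 128.

128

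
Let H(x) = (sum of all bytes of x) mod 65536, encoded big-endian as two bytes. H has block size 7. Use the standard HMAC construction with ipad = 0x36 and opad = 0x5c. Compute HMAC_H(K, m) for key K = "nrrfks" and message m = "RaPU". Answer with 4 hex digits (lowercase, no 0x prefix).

Key "nrrfks" = 6e 72 72 66 6b 73 is 6 bytes ≤ B = 7; zero-pad to 7 bytes: K' = 6e 72 72 66 6b 73 00.
K' ⊕ ipad = 58 44 44 50 5d 45 36.  K' ⊕ opad = 32 2e 2e 3a 37 2f 5c.
Inner input = (K'⊕ipad) ∥ m = 58 44 44 50 5d 45 36 ∥ 52 61 50 55.
Inner hash: sum = 88+68+68+80+93+69+54+82+97+80+85 = 864 → 03 60.
Outer input = (K'⊕opad) ∥ inner = 32 2e 2e 3a 37 2f 5c ∥ 03 60.
Outer hash (tag): sum = 50+46+46+58+55+47+92+3+96 = 493 → 01 ed.

01ed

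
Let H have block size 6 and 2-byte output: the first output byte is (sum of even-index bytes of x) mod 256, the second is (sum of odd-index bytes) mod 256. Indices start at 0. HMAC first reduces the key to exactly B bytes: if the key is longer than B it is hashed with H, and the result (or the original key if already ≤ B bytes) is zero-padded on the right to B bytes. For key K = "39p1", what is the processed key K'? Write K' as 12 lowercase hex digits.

Key "39p1" = 33 39 70 31 is 4 bytes ≤ B = 6; zero-pad to 6 bytes: K' = 33 39 70 31 00 00.

333970310000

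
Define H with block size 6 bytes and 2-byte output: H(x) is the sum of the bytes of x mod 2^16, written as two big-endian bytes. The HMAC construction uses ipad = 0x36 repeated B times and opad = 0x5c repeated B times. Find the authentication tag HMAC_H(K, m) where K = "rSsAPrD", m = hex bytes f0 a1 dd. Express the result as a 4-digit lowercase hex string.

Key "rSsAPrD" = 72 53 73 41 50 72 44 is 7 bytes > B = 6, so hash it first: H(key) = 02 7f, then zero-pad to 6 bytes: K' = 02 7f 00 00 00 00.
K' ⊕ ipad = 34 49 36 36 36 36.  K' ⊕ opad = 5e 23 5c 5c 5c 5c.
Inner input = (K'⊕ipad) ∥ m = 34 49 36 36 36 36 ∥ f0 a1 dd.
Inner hash: sum = 52+73+54+54+54+54+240+161+221 = 963 → 03 c3.
Outer input = (K'⊕opad) ∥ inner = 5e 23 5c 5c 5c 5c ∥ 03 c3.
Outer hash (tag): sum = 94+35+92+92+92+92+3+195 = 695 → 02 b7.

02b7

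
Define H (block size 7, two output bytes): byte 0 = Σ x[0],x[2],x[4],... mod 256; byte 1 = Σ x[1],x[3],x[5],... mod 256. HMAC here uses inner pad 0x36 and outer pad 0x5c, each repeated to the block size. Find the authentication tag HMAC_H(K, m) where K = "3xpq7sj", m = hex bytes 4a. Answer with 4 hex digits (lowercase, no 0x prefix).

6028

Key "3xpq7sj" = 33 78 70 71 37 73 6a is exactly B = 7 bytes: K' = 33 78 70 71 37 73 6a.
K' ⊕ ipad = 05 4e 46 47 01 45 5c.  K' ⊕ opad = 6f 24 2c 2d 6b 2f 36.
Inner input = (K'⊕ipad) ∥ m = 05 4e 46 47 01 45 5c ∥ 4a.
Inner hash: even-index sum = 168 mod 256 = 168; odd-index sum = 292 mod 256 = 36 → a8 24.
Outer input = (K'⊕opad) ∥ inner = 6f 24 2c 2d 6b 2f 36 ∥ a8 24.
Outer hash (tag): even-index sum = 352 mod 256 = 96; odd-index sum = 296 mod 256 = 40 → 60 28.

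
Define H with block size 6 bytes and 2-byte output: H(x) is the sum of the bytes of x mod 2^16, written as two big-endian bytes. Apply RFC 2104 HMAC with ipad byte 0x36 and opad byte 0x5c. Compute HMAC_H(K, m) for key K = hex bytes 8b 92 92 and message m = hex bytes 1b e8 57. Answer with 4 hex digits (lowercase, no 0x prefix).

038c

Key hex bytes 8b 92 92 is 3 bytes ≤ B = 6; zero-pad to 6 bytes: K' = 8b 92 92 00 00 00.
K' ⊕ ipad = bd a4 a4 36 36 36.  K' ⊕ opad = d7 ce ce 5c 5c 5c.
Inner input = (K'⊕ipad) ∥ m = bd a4 a4 36 36 36 ∥ 1b e8 57.
Inner hash: sum = 189+164+164+54+54+54+27+232+87 = 1025 → 04 01.
Outer input = (K'⊕opad) ∥ inner = d7 ce ce 5c 5c 5c ∥ 04 01.
Outer hash (tag): sum = 215+206+206+92+92+92+4+1 = 908 → 03 8c.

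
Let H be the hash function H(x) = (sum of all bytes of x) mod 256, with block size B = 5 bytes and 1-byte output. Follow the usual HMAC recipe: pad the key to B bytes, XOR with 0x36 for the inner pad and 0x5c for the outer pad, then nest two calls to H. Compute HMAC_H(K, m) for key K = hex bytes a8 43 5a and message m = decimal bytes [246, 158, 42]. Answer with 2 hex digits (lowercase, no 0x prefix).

Key hex bytes a8 43 5a is 3 bytes ≤ B = 5; zero-pad to 5 bytes: K' = a8 43 5a 00 00.
K' ⊕ ipad = 9e 75 6c 36 36.  K' ⊕ opad = f4 1f 06 5c 5c.
Inner input = (K'⊕ipad) ∥ m = 9e 75 6c 36 36 ∥ f6 9e 2a.
Inner hash: sum = 158+117+108+54+54+246+158+42 = 937; mod 256 = 169 → a9.
Outer input = (K'⊕opad) ∥ inner = f4 1f 06 5c 5c ∥ a9.
Outer hash (tag): sum = 244+31+6+92+92+169 = 634; mod 256 = 122 → 7a.

7a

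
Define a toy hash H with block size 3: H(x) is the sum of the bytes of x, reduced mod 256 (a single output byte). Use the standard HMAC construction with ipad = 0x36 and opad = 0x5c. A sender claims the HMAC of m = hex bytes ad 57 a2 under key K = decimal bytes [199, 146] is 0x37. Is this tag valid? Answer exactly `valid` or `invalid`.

invalid

Key decimal bytes [199, 146] = c7 92 is 2 bytes ≤ B = 3; zero-pad to 3 bytes: K' = c7 92 00.
K' ⊕ ipad = f1 a4 36; K' ⊕ opad = 9b ce 5c.
Inner hash: sum = 241+164+54+173+87+162 = 881; mod 256 = 113 → 71.
Outer hash (recomputed tag): sum = 155+206+92+113 = 566; mod 256 = 54 → 36.
Recomputed tag = 36; claimed = 37 → mismatch.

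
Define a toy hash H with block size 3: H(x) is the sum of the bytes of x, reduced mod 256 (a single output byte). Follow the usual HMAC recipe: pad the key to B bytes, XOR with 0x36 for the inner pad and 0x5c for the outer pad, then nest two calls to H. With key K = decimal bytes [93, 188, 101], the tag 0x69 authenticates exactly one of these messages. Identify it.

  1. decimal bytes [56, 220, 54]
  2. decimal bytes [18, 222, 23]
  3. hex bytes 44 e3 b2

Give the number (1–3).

2

Key decimal bytes [93, 188, 101] = 5d bc 65 is exactly B = 3 bytes: K' = 5d bc 65.
K' ⊕ ipad = 6b 8a 53; K' ⊕ opad = 01 e0 39.
m1: inner = H(6b 8a 53 38 dc 36) = 92; tag = H(01 e0 39 92) = ac
m2: inner = H(6b 8a 53 12 de 17) = 4f; tag = H(01 e0 39 4f) = 69 ← matches
m3: inner = H(6b 8a 53 44 e3 b2) = 21; tag = H(01 e0 39 21) = 3b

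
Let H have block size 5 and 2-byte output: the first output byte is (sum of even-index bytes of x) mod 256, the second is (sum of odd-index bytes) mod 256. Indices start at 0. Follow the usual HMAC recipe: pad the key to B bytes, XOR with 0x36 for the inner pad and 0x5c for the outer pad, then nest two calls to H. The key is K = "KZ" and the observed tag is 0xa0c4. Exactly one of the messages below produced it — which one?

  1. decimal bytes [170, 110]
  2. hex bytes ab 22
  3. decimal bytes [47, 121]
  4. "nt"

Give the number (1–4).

Key "KZ" = 4b 5a is 2 bytes ≤ B = 5; zero-pad to 5 bytes: K' = 4b 5a 00 00 00.
K' ⊕ ipad = 7d 6c 36 36 36; K' ⊕ opad = 17 06 5c 5c 5c.
m1: inner = H(7d 6c 36 36 36 aa 6e) = 57 4c; tag = H(17 06 5c 5c 5c 57 4c) = 1bb9
m2: inner = H(7d 6c 36 36 36 ab 22) = 0b 4d; tag = H(17 06 5c 5c 5c 0b 4d) = 1c6d
m3: inner = H(7d 6c 36 36 36 2f 79) = 62 d1; tag = H(17 06 5c 5c 5c 62 d1) = a0c4 ← matches
m4: inner = H(7d 6c 36 36 36 6e 74) = 5d 10; tag = H(17 06 5c 5c 5c 5d 10) = dfbf

3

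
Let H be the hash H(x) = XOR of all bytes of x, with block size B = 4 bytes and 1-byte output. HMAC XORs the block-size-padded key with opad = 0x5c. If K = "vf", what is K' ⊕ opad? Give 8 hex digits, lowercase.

2a3a5c5c

Key "vf" = 76 66 is 2 bytes ≤ B = 4; zero-pad to 4 bytes: K' = 76 66 00 00.
XOR each byte with 0x5c: 76⊕5c=2a, 66⊕5c=3a, 00⊕5c=5c, 00⊕5c=5c.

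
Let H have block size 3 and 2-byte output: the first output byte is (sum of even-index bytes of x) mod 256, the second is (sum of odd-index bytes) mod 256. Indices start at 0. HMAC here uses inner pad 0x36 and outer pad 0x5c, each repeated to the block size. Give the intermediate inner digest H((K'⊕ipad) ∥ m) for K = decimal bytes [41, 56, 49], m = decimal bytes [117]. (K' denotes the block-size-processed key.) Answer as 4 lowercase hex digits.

2683

Key decimal bytes [41, 56, 49] = 29 38 31 is exactly B = 3 bytes: K' = 29 38 31.
K' ⊕ ipad = 1f 0e 07.
Inner input = 1f 0e 07 ∥ 75.
Inner hash: even-index sum = 38 mod 256 = 38; odd-index sum = 131 mod 256 = 131 → 26 83.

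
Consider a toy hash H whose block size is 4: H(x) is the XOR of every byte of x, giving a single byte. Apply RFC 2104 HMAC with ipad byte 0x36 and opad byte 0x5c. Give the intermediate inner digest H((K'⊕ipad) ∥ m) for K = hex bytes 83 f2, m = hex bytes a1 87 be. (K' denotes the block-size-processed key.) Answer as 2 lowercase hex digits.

Key hex bytes 83 f2 is 2 bytes ≤ B = 4; zero-pad to 4 bytes: K' = 83 f2 00 00.
K' ⊕ ipad = b5 c4 36 36.
Inner input = b5 c4 36 36 ∥ a1 87 be.
Inner hash: XOR b5⊕c4⊕36⊕36⊕a1⊕87⊕be = e9.

e9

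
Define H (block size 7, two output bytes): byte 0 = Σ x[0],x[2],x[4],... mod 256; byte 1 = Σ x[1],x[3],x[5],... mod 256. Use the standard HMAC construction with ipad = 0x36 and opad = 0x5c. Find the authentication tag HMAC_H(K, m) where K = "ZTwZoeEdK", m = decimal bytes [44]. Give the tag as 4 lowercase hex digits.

796b

Key "ZTwZoeEdK" = 5a 54 77 5a 6f 65 45 64 4b is 9 bytes > B = 7, so hash it first: H(key) = d0 77, then zero-pad to 7 bytes: K' = d0 77 00 00 00 00 00.
K' ⊕ ipad = e6 41 36 36 36 36 36.  K' ⊕ opad = 8c 2b 5c 5c 5c 5c 5c.
Inner input = (K'⊕ipad) ∥ m = e6 41 36 36 36 36 36 ∥ 2c.
Inner hash: even-index sum = 392 mod 256 = 136; odd-index sum = 217 mod 256 = 217 → 88 d9.
Outer input = (K'⊕opad) ∥ inner = 8c 2b 5c 5c 5c 5c 5c ∥ 88 d9.
Outer hash (tag): even-index sum = 633 mod 256 = 121; odd-index sum = 363 mod 256 = 107 → 79 6b.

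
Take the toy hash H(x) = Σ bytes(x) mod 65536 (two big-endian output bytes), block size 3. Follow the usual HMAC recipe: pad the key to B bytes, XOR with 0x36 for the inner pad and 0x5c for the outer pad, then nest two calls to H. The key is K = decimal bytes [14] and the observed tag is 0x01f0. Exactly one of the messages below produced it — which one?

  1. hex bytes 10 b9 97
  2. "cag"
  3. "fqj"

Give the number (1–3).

3

Key decimal bytes [14] = 0e is 1 byte ≤ B = 3; zero-pad to 3 bytes: K' = 0e 00 00.
K' ⊕ ipad = 38 36 36; K' ⊕ opad = 52 5c 5c.
m1: inner = H(38 36 36 10 b9 97) = 02 04; tag = H(52 5c 5c 02 04) = 0110
m2: inner = H(38 36 36 63 61 67) = 01 cf; tag = H(52 5c 5c 01 cf) = 01da
m3: inner = H(38 36 36 66 71 6a) = 01 e5; tag = H(52 5c 5c 01 e5) = 01f0 ← matches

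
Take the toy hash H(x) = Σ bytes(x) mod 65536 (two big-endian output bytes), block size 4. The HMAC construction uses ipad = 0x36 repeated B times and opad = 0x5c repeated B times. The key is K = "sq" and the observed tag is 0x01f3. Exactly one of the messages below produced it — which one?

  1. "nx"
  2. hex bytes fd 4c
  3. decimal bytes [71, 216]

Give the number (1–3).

Key "sq" = 73 71 is 2 bytes ≤ B = 4; zero-pad to 4 bytes: K' = 73 71 00 00.
K' ⊕ ipad = 45 47 36 36; K' ⊕ opad = 2f 2d 5c 5c.
m1: inner = H(45 47 36 36 6e 78) = 01 de; tag = H(2f 2d 5c 5c 01 de) = 01f3 ← matches
m2: inner = H(45 47 36 36 fd 4c) = 02 41; tag = H(2f 2d 5c 5c 02 41) = 0157
m3: inner = H(45 47 36 36 47 d8) = 02 17; tag = H(2f 2d 5c 5c 02 17) = 012d

1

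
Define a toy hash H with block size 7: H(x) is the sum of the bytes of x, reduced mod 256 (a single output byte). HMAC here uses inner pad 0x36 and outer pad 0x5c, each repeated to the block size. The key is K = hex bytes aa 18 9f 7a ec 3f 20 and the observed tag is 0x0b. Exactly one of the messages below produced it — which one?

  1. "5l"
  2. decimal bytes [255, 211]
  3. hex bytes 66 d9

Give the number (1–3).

Key hex bytes aa 18 9f 7a ec 3f 20 is exactly B = 7 bytes: K' = aa 18 9f 7a ec 3f 20.
K' ⊕ ipad = 9c 2e a9 4c da 09 16; K' ⊕ opad = f6 44 c3 26 b0 63 7c.
m1: inner = H(9c 2e a9 4c da 09 16 35 6c) = 59; tag = H(f6 44 c3 26 b0 63 7c 59) = 0b ← matches
m2: inner = H(9c 2e a9 4c da 09 16 ff d3) = 8a; tag = H(f6 44 c3 26 b0 63 7c 8a) = 3c
m3: inner = H(9c 2e a9 4c da 09 16 66 d9) = f7; tag = H(f6 44 c3 26 b0 63 7c f7) = a9

1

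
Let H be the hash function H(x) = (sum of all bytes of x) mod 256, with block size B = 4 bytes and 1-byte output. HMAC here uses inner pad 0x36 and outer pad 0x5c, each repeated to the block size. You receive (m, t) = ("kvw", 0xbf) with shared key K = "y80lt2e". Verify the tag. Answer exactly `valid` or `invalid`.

invalid

Key "y80lt2e" = 79 38 30 6c 74 32 65 is 7 bytes > B = 4, so hash it first: H(key) = 58, then zero-pad to 4 bytes: K' = 58 00 00 00.
K' ⊕ ipad = 6e 36 36 36; K' ⊕ opad = 04 5c 5c 5c.
Inner hash: sum = 110+54+54+54+107+118+119 = 616; mod 256 = 104 → 68.
Outer hash (recomputed tag): sum = 4+92+92+92+104 = 384; mod 256 = 128 → 80.
Recomputed tag = 80; claimed = bf → mismatch.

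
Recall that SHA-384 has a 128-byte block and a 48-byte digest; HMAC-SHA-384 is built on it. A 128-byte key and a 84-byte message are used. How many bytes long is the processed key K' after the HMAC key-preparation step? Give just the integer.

Key is 128 ≤ 128 bytes, zero-padded: |K'| = 128.

128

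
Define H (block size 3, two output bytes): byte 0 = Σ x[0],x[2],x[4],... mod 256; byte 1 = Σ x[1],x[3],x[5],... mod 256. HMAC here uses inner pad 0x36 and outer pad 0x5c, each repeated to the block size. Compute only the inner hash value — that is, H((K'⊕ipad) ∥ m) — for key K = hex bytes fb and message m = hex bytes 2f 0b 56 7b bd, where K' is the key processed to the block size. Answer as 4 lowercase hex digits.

Key hex bytes fb is 1 byte ≤ B = 3; zero-pad to 3 bytes: K' = fb 00 00.
K' ⊕ ipad = cd 36 36.
Inner input = cd 36 36 ∥ 2f 0b 56 7b bd.
Inner hash: even-index sum = 393 mod 256 = 137; odd-index sum = 376 mod 256 = 120 → 89 78.

8978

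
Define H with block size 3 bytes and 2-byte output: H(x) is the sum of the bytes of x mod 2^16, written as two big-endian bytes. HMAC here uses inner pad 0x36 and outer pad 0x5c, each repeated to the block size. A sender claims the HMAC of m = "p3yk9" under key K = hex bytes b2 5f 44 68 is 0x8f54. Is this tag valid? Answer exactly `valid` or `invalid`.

Key hex bytes b2 5f 44 68 is 4 bytes > B = 3, so hash it first: H(key) = 01 bd, then zero-pad to 3 bytes: K' = 01 bd 00.
K' ⊕ ipad = 37 8b 36; K' ⊕ opad = 5d e1 5c.
Inner hash: sum = 55+139+54+112+51+121+107+57 = 696 → 02 b8.
Outer hash (recomputed tag): sum = 93+225+92+2+184 = 596 → 02 54.
Recomputed tag = 0254; claimed = 8f54 → mismatch.

invalid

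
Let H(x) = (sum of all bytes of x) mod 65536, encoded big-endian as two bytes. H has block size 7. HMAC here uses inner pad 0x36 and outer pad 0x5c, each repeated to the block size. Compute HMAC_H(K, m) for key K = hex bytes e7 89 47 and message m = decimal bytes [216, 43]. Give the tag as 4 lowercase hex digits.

03fa

Key hex bytes e7 89 47 is 3 bytes ≤ B = 7; zero-pad to 7 bytes: K' = e7 89 47 00 00 00 00.
K' ⊕ ipad = d1 bf 71 36 36 36 36.  K' ⊕ opad = bb d5 1b 5c 5c 5c 5c.
Inner input = (K'⊕ipad) ∥ m = d1 bf 71 36 36 36 36 ∥ d8 2b.
Inner hash: sum = 209+191+113+54+54+54+54+216+43 = 988 → 03 dc.
Outer input = (K'⊕opad) ∥ inner = bb d5 1b 5c 5c 5c 5c ∥ 03 dc.
Outer hash (tag): sum = 187+213+27+92+92+92+92+3+220 = 1018 → 03 fa.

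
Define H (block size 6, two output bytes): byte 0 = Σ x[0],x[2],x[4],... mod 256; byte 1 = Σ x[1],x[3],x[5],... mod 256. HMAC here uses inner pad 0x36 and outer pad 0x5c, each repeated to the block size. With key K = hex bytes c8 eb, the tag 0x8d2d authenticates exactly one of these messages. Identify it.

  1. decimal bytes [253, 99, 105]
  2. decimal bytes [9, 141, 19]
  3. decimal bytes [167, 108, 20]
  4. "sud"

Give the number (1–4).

4

Key hex bytes c8 eb is 2 bytes ≤ B = 6; zero-pad to 6 bytes: K' = c8 eb 00 00 00 00.
K' ⊕ ipad = fe dd 36 36 36 36; K' ⊕ opad = 94 b7 5c 5c 5c 5c.
m1: inner = H(fe dd 36 36 36 36 fd 63 69) = d0 ac; tag = H(94 b7 5c 5c 5c 5c d0 ac) = 1c1b
m2: inner = H(fe dd 36 36 36 36 09 8d 13) = 86 d6; tag = H(94 b7 5c 5c 5c 5c 86 d6) = d245
m3: inner = H(fe dd 36 36 36 36 a7 6c 14) = 25 b5; tag = H(94 b7 5c 5c 5c 5c 25 b5) = 7124
m4: inner = H(fe dd 36 36 36 36 73 75 64) = 41 be; tag = H(94 b7 5c 5c 5c 5c 41 be) = 8d2d ← matches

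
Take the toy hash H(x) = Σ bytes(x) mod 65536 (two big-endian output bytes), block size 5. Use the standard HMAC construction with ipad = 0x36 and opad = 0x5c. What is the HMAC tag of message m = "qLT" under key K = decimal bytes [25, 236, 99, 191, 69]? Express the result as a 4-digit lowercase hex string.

029e

Key decimal bytes [25, 236, 99, 191, 69] = 19 ec 63 bf 45 is exactly B = 5 bytes: K' = 19 ec 63 bf 45.
K' ⊕ ipad = 2f da 55 89 73.  K' ⊕ opad = 45 b0 3f e3 19.
Inner input = (K'⊕ipad) ∥ m = 2f da 55 89 73 ∥ 71 4c 54.
Inner hash: sum = 47+218+85+137+115+113+76+84 = 875 → 03 6b.
Outer input = (K'⊕opad) ∥ inner = 45 b0 3f e3 19 ∥ 03 6b.
Outer hash (tag): sum = 69+176+63+227+25+3+107 = 670 → 02 9e.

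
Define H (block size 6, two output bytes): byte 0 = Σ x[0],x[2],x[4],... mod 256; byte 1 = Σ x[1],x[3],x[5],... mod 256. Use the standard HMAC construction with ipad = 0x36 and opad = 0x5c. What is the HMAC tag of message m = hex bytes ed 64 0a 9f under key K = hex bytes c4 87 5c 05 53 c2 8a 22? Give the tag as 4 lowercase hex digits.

Key hex bytes c4 87 5c 05 53 c2 8a 22 is 8 bytes > B = 6, so hash it first: H(key) = fd 70, then zero-pad to 6 bytes: K' = fd 70 00 00 00 00.
K' ⊕ ipad = cb 46 36 36 36 36.  K' ⊕ opad = a1 2c 5c 5c 5c 5c.
Inner input = (K'⊕ipad) ∥ m = cb 46 36 36 36 36 ∥ ed 64 0a 9f.
Inner hash: even-index sum = 558 mod 256 = 46; odd-index sum = 437 mod 256 = 181 → 2e b5.
Outer input = (K'⊕opad) ∥ inner = a1 2c 5c 5c 5c 5c ∥ 2e b5.
Outer hash (tag): even-index sum = 391 mod 256 = 135; odd-index sum = 409 mod 256 = 153 → 87 99.

8799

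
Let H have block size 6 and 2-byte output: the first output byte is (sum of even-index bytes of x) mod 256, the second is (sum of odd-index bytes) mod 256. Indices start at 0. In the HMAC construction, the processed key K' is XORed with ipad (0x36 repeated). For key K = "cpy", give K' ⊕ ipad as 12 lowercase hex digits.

Key "cpy" = 63 70 79 is 3 bytes ≤ B = 6; zero-pad to 6 bytes: K' = 63 70 79 00 00 00.
XOR each byte with 0x36: 63⊕36=55, 70⊕36=46, 79⊕36=4f, 00⊕36=36, 00⊕36=36, 00⊕36=36.

55464f363636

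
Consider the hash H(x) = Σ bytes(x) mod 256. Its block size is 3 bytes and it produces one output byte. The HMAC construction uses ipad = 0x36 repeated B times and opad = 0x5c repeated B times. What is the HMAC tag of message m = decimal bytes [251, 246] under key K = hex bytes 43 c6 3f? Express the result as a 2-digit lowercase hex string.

7b

Key hex bytes 43 c6 3f is exactly B = 3 bytes: K' = 43 c6 3f.
K' ⊕ ipad = 75 f0 09.  K' ⊕ opad = 1f 9a 63.
Inner input = (K'⊕ipad) ∥ m = 75 f0 09 ∥ fb f6.
Inner hash: sum = 117+240+9+251+246 = 863; mod 256 = 95 → 5f.
Outer input = (K'⊕opad) ∥ inner = 1f 9a 63 ∥ 5f.
Outer hash (tag): sum = 31+154+99+95 = 379; mod 256 = 123 → 7b.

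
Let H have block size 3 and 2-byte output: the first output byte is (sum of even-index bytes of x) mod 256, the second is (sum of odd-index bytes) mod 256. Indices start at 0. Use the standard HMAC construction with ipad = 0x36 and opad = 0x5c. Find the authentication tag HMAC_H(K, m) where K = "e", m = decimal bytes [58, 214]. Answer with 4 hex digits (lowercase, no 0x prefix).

05bb

Key "e" = 65 is 1 byte ≤ B = 3; zero-pad to 3 bytes: K' = 65 00 00.
K' ⊕ ipad = 53 36 36.  K' ⊕ opad = 39 5c 5c.
Inner input = (K'⊕ipad) ∥ m = 53 36 36 ∥ 3a d6.
Inner hash: even-index sum = 351 mod 256 = 95; odd-index sum = 112 mod 256 = 112 → 5f 70.
Outer input = (K'⊕opad) ∥ inner = 39 5c 5c ∥ 5f 70.
Outer hash (tag): even-index sum = 261 mod 256 = 5; odd-index sum = 187 mod 256 = 187 → 05 bb.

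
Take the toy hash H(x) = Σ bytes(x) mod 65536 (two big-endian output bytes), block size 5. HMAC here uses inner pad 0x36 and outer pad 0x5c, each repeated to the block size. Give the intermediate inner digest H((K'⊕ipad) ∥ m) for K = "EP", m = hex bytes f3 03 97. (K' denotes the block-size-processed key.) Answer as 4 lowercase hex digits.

0308

Key "EP" = 45 50 is 2 bytes ≤ B = 5; zero-pad to 5 bytes: K' = 45 50 00 00 00.
K' ⊕ ipad = 73 66 36 36 36.
Inner input = 73 66 36 36 36 ∥ f3 03 97.
Inner hash: sum = 115+102+54+54+54+243+3+151 = 776 → 03 08.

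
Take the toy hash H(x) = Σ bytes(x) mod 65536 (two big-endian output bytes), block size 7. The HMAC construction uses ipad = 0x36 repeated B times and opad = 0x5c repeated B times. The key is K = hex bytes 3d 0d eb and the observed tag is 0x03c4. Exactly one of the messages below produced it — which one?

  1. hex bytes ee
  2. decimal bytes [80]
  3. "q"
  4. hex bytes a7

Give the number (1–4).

Key hex bytes 3d 0d eb is 3 bytes ≤ B = 7; zero-pad to 7 bytes: K' = 3d 0d eb 00 00 00 00.
K' ⊕ ipad = 0b 3b dd 36 36 36 36; K' ⊕ opad = 61 51 b7 5c 5c 5c 5c.
m1: inner = H(0b 3b dd 36 36 36 36 ee) = 02 e9; tag = H(61 51 b7 5c 5c 5c 5c 02 e9) = 03c4 ← matches
m2: inner = H(0b 3b dd 36 36 36 36 50) = 02 4b; tag = H(61 51 b7 5c 5c 5c 5c 02 4b) = 0326
m3: inner = H(0b 3b dd 36 36 36 36 71) = 02 6c; tag = H(61 51 b7 5c 5c 5c 5c 02 6c) = 0347
m4: inner = H(0b 3b dd 36 36 36 36 a7) = 02 a2; tag = H(61 51 b7 5c 5c 5c 5c 02 a2) = 037d

1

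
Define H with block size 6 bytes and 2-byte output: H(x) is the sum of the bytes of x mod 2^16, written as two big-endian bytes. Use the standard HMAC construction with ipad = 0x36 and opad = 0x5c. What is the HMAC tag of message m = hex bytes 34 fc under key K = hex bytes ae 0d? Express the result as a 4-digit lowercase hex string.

Key hex bytes ae 0d is 2 bytes ≤ B = 6; zero-pad to 6 bytes: K' = ae 0d 00 00 00 00.
K' ⊕ ipad = 98 3b 36 36 36 36.  K' ⊕ opad = f2 51 5c 5c 5c 5c.
Inner input = (K'⊕ipad) ∥ m = 98 3b 36 36 36 36 ∥ 34 fc.
Inner hash: sum = 152+59+54+54+54+54+52+252 = 731 → 02 db.
Outer input = (K'⊕opad) ∥ inner = f2 51 5c 5c 5c 5c ∥ 02 db.
Outer hash (tag): sum = 242+81+92+92+92+92+2+219 = 912 → 03 90.

0390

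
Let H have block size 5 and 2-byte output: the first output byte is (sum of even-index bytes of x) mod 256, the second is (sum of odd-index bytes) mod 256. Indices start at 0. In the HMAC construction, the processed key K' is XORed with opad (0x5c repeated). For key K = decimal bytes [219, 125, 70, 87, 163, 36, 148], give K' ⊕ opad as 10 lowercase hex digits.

04a45c5c5c

Key decimal bytes [219, 125, 70, 87, 163, 36, 148] = db 7d 46 57 a3 24 94 is 7 bytes > B = 5, so hash it first: H(key) = 58 f8, then zero-pad to 5 bytes: K' = 58 f8 00 00 00.
XOR each byte with 0x5c: 58⊕5c=04, f8⊕5c=a4, 00⊕5c=5c, 00⊕5c=5c, 00⊕5c=5c.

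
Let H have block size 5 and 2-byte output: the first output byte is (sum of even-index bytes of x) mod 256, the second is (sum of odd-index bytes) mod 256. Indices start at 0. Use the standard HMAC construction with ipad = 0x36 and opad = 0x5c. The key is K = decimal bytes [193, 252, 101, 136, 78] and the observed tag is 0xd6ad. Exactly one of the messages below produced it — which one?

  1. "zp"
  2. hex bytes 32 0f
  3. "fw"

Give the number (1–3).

Key decimal bytes [193, 252, 101, 136, 78] = c1 fc 65 88 4e is exactly B = 5 bytes: K' = c1 fc 65 88 4e.
K' ⊕ ipad = f7 ca 53 be 78; K' ⊕ opad = 9d a0 39 d4 12.
m1: inner = H(f7 ca 53 be 78 7a 70) = 32 02; tag = H(9d a0 39 d4 12 32 02) = eaa6
m2: inner = H(f7 ca 53 be 78 32 0f) = d1 ba; tag = H(9d a0 39 d4 12 d1 ba) = a245
m3: inner = H(f7 ca 53 be 78 66 77) = 39 ee; tag = H(9d a0 39 d4 12 39 ee) = d6ad ← matches

3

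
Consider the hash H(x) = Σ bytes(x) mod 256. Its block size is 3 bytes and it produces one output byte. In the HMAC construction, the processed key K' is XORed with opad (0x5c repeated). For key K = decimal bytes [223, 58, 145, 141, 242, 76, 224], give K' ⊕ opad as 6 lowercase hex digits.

095c5c

Key decimal bytes [223, 58, 145, 141, 242, 76, 224] = df 3a 91 8d f2 4c e0 is 7 bytes > B = 3, so hash it first: H(key) = 55, then zero-pad to 3 bytes: K' = 55 00 00.
XOR each byte with 0x5c: 55⊕5c=09, 00⊕5c=5c, 00⊕5c=5c.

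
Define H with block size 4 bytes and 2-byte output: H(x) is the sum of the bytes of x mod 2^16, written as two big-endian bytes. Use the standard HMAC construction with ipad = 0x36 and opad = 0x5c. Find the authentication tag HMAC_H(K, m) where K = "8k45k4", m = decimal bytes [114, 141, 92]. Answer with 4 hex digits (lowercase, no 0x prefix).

02a9

Key "8k45k4" = 38 6b 34 35 6b 34 is 6 bytes > B = 4, so hash it first: H(key) = 01 ab, then zero-pad to 4 bytes: K' = 01 ab 00 00.
K' ⊕ ipad = 37 9d 36 36.  K' ⊕ opad = 5d f7 5c 5c.
Inner input = (K'⊕ipad) ∥ m = 37 9d 36 36 ∥ 72 8d 5c.
Inner hash: sum = 55+157+54+54+114+141+92 = 667 → 02 9b.
Outer input = (K'⊕opad) ∥ inner = 5d f7 5c 5c ∥ 02 9b.
Outer hash (tag): sum = 93+247+92+92+2+155 = 681 → 02 a9.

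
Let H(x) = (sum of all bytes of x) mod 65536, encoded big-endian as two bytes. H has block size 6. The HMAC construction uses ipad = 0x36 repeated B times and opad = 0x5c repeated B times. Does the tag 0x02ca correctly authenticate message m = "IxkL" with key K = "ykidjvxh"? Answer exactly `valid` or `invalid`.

Key "ykidjvxh" = 79 6b 69 64 6a 76 78 68 is 8 bytes > B = 6, so hash it first: H(key) = 03 71, then zero-pad to 6 bytes: K' = 03 71 00 00 00 00.
K' ⊕ ipad = 35 47 36 36 36 36; K' ⊕ opad = 5f 2d 5c 5c 5c 5c.
Inner hash: sum = 53+71+54+54+54+54+73+120+107+76 = 716 → 02 cc.
Outer hash (recomputed tag): sum = 95+45+92+92+92+92+2+204 = 714 → 02 ca.
Recomputed tag = 02ca; claimed = 02ca → match.

valid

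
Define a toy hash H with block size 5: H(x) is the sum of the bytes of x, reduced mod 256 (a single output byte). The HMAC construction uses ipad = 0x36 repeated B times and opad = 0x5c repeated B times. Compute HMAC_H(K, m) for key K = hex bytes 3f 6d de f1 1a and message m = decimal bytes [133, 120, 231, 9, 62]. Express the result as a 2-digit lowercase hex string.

Key hex bytes 3f 6d de f1 1a is exactly B = 5 bytes: K' = 3f 6d de f1 1a.
K' ⊕ ipad = 09 5b e8 c7 2c.  K' ⊕ opad = 63 31 82 ad 46.
Inner input = (K'⊕ipad) ∥ m = 09 5b e8 c7 2c ∥ 85 78 e7 09 3e.
Inner hash: sum = 9+91+232+199+44+133+120+231+9+62 = 1130; mod 256 = 106 → 6a.
Outer input = (K'⊕opad) ∥ inner = 63 31 82 ad 46 ∥ 6a.
Outer hash (tag): sum = 99+49+130+173+70+106 = 627; mod 256 = 115 → 73.

73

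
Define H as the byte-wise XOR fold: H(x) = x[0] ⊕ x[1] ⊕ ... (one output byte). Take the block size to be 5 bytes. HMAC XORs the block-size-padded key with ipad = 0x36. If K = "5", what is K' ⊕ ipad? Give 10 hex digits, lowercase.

Key "5" = 35 is 1 byte ≤ B = 5; zero-pad to 5 bytes: K' = 35 00 00 00 00.
XOR each byte with 0x36: 35⊕36=03, 00⊕36=36, 00⊕36=36, 00⊕36=36, 00⊕36=36.

0336363636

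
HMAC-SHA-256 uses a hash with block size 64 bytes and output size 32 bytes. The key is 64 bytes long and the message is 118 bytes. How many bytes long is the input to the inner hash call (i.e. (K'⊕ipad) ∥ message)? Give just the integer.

Key is 64 ≤ 64 bytes, zero-padded: |K'| = 64.
Inner input = (K'⊕ipad) ∥ m → 64 + 118 = 182 bytes.

182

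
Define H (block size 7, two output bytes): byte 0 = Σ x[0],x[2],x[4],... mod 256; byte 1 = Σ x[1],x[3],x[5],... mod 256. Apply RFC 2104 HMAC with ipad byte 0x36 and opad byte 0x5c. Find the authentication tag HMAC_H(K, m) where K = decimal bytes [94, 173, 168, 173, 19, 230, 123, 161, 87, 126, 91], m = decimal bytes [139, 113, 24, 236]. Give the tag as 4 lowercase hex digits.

a62a

Key decimal bytes [94, 173, 168, 173, 19, 230, 123, 161, 87, 126, 91] = 5e ad a8 ad 13 e6 7b a1 57 7e 5b is 11 bytes > B = 7, so hash it first: H(key) = 46 5f, then zero-pad to 7 bytes: K' = 46 5f 00 00 00 00 00.
K' ⊕ ipad = 70 69 36 36 36 36 36.  K' ⊕ opad = 1a 03 5c 5c 5c 5c 5c.
Inner input = (K'⊕ipad) ∥ m = 70 69 36 36 36 36 36 ∥ 8b 71 18 ec.
Inner hash: even-index sum = 623 mod 256 = 111; odd-index sum = 376 mod 256 = 120 → 6f 78.
Outer input = (K'⊕opad) ∥ inner = 1a 03 5c 5c 5c 5c 5c ∥ 6f 78.
Outer hash (tag): even-index sum = 422 mod 256 = 166; odd-index sum = 298 mod 256 = 42 → a6 2a.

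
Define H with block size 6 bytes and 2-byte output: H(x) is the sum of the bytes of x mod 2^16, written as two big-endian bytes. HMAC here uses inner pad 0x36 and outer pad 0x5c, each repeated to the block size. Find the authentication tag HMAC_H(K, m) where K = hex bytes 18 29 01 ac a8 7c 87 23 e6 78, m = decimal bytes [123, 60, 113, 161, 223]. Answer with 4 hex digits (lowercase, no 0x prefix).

Key hex bytes 18 29 01 ac a8 7c 87 23 e6 78 is 10 bytes > B = 6, so hash it first: H(key) = 04 1a, then zero-pad to 6 bytes: K' = 04 1a 00 00 00 00.
K' ⊕ ipad = 32 2c 36 36 36 36.  K' ⊕ opad = 58 46 5c 5c 5c 5c.
Inner input = (K'⊕ipad) ∥ m = 32 2c 36 36 36 36 ∥ 7b 3c 71 a1 df.
Inner hash: sum = 50+44+54+54+54+54+123+60+113+161+223 = 990 → 03 de.
Outer input = (K'⊕opad) ∥ inner = 58 46 5c 5c 5c 5c ∥ 03 de.
Outer hash (tag): sum = 88+70+92+92+92+92+3+222 = 751 → 02 ef.

02ef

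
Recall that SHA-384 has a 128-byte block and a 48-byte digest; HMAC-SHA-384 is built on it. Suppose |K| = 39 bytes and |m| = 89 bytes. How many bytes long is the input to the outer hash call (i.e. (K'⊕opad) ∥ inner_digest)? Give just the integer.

Key is 39 ≤ 128 bytes, zero-padded: |K'| = 128.
Outer input = (K'⊕opad) ∥ H(inner) → 128 + 48 = 176 bytes.

176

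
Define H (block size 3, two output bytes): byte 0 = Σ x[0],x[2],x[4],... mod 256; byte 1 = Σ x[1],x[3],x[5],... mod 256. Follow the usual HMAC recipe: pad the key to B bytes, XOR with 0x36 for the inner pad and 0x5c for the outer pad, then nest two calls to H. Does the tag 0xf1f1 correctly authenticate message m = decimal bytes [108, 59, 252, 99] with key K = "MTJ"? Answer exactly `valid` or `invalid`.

invalid

Key "MTJ" = 4d 54 4a is exactly B = 3 bytes: K' = 4d 54 4a.
K' ⊕ ipad = 7b 62 7c; K' ⊕ opad = 11 08 16.
Inner hash: even-index sum = 405 mod 256 = 149; odd-index sum = 458 mod 256 = 202 → 95 ca.
Outer hash (recomputed tag): even-index sum = 241 mod 256 = 241; odd-index sum = 157 mod 256 = 157 → f1 9d.
Recomputed tag = f19d; claimed = f1f1 → mismatch.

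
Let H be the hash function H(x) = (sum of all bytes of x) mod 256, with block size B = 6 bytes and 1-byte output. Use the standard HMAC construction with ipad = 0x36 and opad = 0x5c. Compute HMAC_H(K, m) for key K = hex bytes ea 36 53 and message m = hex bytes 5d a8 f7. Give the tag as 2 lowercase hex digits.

22

Key hex bytes ea 36 53 is 3 bytes ≤ B = 6; zero-pad to 6 bytes: K' = ea 36 53 00 00 00.
K' ⊕ ipad = dc 00 65 36 36 36.  K' ⊕ opad = b6 6a 0f 5c 5c 5c.
Inner input = (K'⊕ipad) ∥ m = dc 00 65 36 36 36 ∥ 5d a8 f7.
Inner hash: sum = 220+0+101+54+54+54+93+168+247 = 991; mod 256 = 223 → df.
Outer input = (K'⊕opad) ∥ inner = b6 6a 0f 5c 5c 5c ∥ df.
Outer hash (tag): sum = 182+106+15+92+92+92+223 = 802; mod 256 = 34 → 22.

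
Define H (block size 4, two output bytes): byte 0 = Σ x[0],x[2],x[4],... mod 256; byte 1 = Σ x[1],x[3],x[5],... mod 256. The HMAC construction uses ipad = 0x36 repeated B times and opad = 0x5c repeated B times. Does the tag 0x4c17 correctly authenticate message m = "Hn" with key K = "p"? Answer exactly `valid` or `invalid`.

invalid

Key "p" = 70 is 1 byte ≤ B = 4; zero-pad to 4 bytes: K' = 70 00 00 00.
K' ⊕ ipad = 46 36 36 36; K' ⊕ opad = 2c 5c 5c 5c.
Inner hash: even-index sum = 196 mod 256 = 196; odd-index sum = 218 mod 256 = 218 → c4 da.
Outer hash (recomputed tag): even-index sum = 332 mod 256 = 76; odd-index sum = 402 mod 256 = 146 → 4c 92.
Recomputed tag = 4c92; claimed = 4c17 → mismatch.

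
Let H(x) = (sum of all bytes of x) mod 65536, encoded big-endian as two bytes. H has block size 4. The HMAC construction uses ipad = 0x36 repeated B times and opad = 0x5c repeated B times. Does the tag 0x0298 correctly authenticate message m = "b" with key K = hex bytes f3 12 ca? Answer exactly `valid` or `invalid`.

Key hex bytes f3 12 ca is 3 bytes ≤ B = 4; zero-pad to 4 bytes: K' = f3 12 ca 00.
K' ⊕ ipad = c5 24 fc 36; K' ⊕ opad = af 4e 96 5c.
Inner hash: sum = 197+36+252+54+98 = 637 → 02 7d.
Outer hash (recomputed tag): sum = 175+78+150+92+2+125 = 622 → 02 6e.
Recomputed tag = 026e; claimed = 0298 → mismatch.

invalid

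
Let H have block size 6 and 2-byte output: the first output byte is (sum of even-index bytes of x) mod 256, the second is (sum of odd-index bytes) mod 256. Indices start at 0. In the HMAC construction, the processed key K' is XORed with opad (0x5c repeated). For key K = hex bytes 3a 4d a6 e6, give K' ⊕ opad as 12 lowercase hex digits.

Key hex bytes 3a 4d a6 e6 is 4 bytes ≤ B = 6; zero-pad to 6 bytes: K' = 3a 4d a6 e6 00 00.
XOR each byte with 0x5c: 3a⊕5c=66, 4d⊕5c=11, a6⊕5c=fa, e6⊕5c=ba, 00⊕5c=5c, 00⊕5c=5c.

6611faba5c5c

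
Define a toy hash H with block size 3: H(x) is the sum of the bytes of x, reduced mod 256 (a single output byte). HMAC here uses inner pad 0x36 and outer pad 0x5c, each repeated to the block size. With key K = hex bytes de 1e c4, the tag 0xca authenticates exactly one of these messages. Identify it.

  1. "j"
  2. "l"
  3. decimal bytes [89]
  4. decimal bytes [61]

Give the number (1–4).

2

Key hex bytes de 1e c4 is exactly B = 3 bytes: K' = de 1e c4.
K' ⊕ ipad = e8 28 f2; K' ⊕ opad = 82 42 98.
m1: inner = H(e8 28 f2 6a) = 6c; tag = H(82 42 98 6c) = c8
m2: inner = H(e8 28 f2 6c) = 6e; tag = H(82 42 98 6e) = ca ← matches
m3: inner = H(e8 28 f2 59) = 5b; tag = H(82 42 98 5b) = b7
m4: inner = H(e8 28 f2 3d) = 3f; tag = H(82 42 98 3f) = 9b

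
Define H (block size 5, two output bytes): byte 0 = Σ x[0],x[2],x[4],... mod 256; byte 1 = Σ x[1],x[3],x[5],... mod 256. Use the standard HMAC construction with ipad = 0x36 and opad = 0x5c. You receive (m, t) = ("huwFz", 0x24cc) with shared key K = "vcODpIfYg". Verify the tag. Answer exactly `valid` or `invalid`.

Key "vcODpIfYg" = 76 63 4f 44 70 49 66 59 67 is 9 bytes > B = 5, so hash it first: H(key) = 02 49, then zero-pad to 5 bytes: K' = 02 49 00 00 00.
K' ⊕ ipad = 34 7f 36 36 36; K' ⊕ opad = 5e 15 5c 5c 5c.
Inner hash: even-index sum = 347 mod 256 = 91; odd-index sum = 526 mod 256 = 14 → 5b 0e.
Outer hash (recomputed tag): even-index sum = 292 mod 256 = 36; odd-index sum = 204 mod 256 = 204 → 24 cc.
Recomputed tag = 24cc; claimed = 24cc → match.

valid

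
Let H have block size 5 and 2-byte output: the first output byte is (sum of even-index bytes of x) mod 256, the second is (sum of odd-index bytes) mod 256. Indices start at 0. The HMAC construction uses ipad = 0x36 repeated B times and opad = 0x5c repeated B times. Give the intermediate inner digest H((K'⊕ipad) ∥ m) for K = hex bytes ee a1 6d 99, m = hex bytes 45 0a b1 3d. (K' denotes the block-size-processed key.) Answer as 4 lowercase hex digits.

Key hex bytes ee a1 6d 99 is 4 bytes ≤ B = 5; zero-pad to 5 bytes: K' = ee a1 6d 99 00.
K' ⊕ ipad = d8 97 5b af 36.
Inner input = d8 97 5b af 36 ∥ 45 0a b1 3d.
Inner hash: even-index sum = 432 mod 256 = 176; odd-index sum = 572 mod 256 = 60 → b0 3c.

b03c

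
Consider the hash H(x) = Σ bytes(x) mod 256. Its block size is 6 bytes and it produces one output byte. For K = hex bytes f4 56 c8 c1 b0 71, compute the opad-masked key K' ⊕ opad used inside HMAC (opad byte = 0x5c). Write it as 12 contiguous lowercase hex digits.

a80a949dec2d

Key hex bytes f4 56 c8 c1 b0 71 is exactly B = 6 bytes: K' = f4 56 c8 c1 b0 71.
XOR each byte with 0x5c: f4⊕5c=a8, 56⊕5c=0a, c8⊕5c=94, c1⊕5c=9d, b0⊕5c=ec, 71⊕5c=2d.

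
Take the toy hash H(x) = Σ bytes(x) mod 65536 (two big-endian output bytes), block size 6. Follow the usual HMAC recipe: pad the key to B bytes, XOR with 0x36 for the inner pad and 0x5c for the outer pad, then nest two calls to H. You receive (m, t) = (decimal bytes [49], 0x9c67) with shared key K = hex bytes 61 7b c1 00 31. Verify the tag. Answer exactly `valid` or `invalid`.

Key hex bytes 61 7b c1 00 31 is 5 bytes ≤ B = 6; zero-pad to 6 bytes: K' = 61 7b c1 00 31 00.
K' ⊕ ipad = 57 4d f7 36 07 36; K' ⊕ opad = 3d 27 9d 5c 6d 5c.
Inner hash: sum = 87+77+247+54+7+54+49 = 575 → 02 3f.
Outer hash (recomputed tag): sum = 61+39+157+92+109+92+2+63 = 615 → 02 67.
Recomputed tag = 0267; claimed = 9c67 → mismatch.

invalid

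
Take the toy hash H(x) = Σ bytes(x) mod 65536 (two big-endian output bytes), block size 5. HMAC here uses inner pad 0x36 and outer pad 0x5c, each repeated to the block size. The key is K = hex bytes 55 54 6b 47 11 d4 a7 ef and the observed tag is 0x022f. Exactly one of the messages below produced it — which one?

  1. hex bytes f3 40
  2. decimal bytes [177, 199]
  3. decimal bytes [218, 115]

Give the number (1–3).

Key hex bytes 55 54 6b 47 11 d4 a7 ef is 8 bytes > B = 5, so hash it first: H(key) = 03 d6, then zero-pad to 5 bytes: K' = 03 d6 00 00 00.
K' ⊕ ipad = 35 e0 36 36 36; K' ⊕ opad = 5f 8a 5c 5c 5c.
m1: inner = H(35 e0 36 36 36 f3 40) = 02 ea; tag = H(5f 8a 5c 5c 5c 02 ea) = 02e9
m2: inner = H(35 e0 36 36 36 b1 c7) = 03 2f; tag = H(5f 8a 5c 5c 5c 03 2f) = 022f ← matches
m3: inner = H(35 e0 36 36 36 da 73) = 03 04; tag = H(5f 8a 5c 5c 5c 03 04) = 0204

2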